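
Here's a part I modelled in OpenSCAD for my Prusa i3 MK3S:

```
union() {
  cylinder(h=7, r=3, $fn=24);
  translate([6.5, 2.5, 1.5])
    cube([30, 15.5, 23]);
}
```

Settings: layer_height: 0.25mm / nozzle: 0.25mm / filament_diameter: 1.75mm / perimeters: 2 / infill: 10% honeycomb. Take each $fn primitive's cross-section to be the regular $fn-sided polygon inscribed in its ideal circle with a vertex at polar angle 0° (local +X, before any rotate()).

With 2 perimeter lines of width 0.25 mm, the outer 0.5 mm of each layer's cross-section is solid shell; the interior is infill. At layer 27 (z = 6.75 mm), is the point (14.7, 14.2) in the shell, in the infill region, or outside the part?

infill

At z = 6.75 mm: the r=3 cylinder gives a regular 24-gon of circumradius 3 (constant along its height); the 30×15.5 cube at (6.5, 2.5) contributes its full rectangle; Combining (union): the 2 present regions are separate (no shared area or edge), so areas and boundary lengths simply add and each stays a separate island — 2 connected regions. Overall, the cross-section has 2 separate islands. The nearest boundary edge runs (6.50, 18.00)→(36.50, 18.00); distance from the point to it = 3.80 mm. (Shell/infill is judged within the island containing the point — the largest one.) The point is inside the cross-section and 3.80 mm from the nearest boundary — more than the 0.5 mm shell width (2 × 0.25), so it's in the infill interior.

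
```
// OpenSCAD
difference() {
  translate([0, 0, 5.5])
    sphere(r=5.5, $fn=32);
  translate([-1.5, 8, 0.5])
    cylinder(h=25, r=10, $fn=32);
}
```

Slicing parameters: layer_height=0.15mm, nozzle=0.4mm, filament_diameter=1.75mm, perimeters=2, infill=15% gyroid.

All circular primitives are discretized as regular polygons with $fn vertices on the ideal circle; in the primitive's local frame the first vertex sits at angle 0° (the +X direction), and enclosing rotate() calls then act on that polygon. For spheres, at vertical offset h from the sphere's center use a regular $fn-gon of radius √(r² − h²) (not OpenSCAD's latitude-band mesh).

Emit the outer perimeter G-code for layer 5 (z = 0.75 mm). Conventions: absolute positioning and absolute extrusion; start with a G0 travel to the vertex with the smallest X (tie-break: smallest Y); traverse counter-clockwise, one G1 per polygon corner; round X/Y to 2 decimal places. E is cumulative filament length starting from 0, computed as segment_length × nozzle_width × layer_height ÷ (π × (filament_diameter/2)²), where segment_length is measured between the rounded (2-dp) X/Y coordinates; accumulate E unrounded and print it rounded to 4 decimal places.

At z = 0.75 mm: the r=5.5 sphere slices to a regular 32-gon of circumradius 2.773 (√(r²−h²) with h=4.75 from center); the r=10 cylinder at (-1.5, 8) gives a regular 32-gon of circumradius 10 (constant along its height); After the difference (first − rest): starting from the r=5.5 sphere, the r=10 cylinder at (-1.5, 8) partially overlaps it — only the 20.97 mm² overlap (of its 312.14 mm²) is removed, clipping the outline — 1 connected region. The outline is a single polygon with 15 vertices. Extrusion per mm of travel: 0.4 × 0.15 / (π × 0.875²) = 0.024945. Accumulating E over each segment gives final E = 0.2491.

G0 X-1.97 Y-1.95 Z0.75
G1 X-1.96 Y-1.96 E0.0004
G1 X-1.54 Y-2.31 E0.0140
G1 X-1.06 Y-2.56 E0.0275
G1 X-0.54 Y-2.72 E0.0411
G1 X0.00 Y-2.77 E0.0546
G1 X0.54 Y-2.72 E0.0681
G1 X1.06 Y-2.56 E0.0817
G1 X1.54 Y-2.31 E0.0952
G1 X1.96 Y-1.96 E0.1088
G1 X2.31 Y-1.54 E0.1225
G1 X2.52 Y-1.13 E0.1340
G1 X2.33 Y-1.24 E0.1394
G1 X0.45 Y-1.81 E0.1884
G1 X-1.50 Y-2.00 E0.2373
G1 X-1.97 Y-1.95 E0.2491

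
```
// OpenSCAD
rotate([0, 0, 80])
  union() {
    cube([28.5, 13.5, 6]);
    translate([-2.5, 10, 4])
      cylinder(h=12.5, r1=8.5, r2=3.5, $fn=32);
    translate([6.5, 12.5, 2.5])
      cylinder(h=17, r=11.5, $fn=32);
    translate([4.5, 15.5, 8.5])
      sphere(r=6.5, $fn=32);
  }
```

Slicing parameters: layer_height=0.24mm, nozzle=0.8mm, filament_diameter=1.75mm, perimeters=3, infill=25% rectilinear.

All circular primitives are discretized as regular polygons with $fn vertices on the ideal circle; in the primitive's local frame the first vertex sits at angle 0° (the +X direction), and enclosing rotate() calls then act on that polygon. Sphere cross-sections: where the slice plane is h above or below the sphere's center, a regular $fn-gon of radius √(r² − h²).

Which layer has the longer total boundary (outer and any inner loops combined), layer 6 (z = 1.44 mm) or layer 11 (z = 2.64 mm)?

layer 11 (z = 2.64 mm)

Layer 6 (z = 1.44): the 28.5×13.5 cube contributes its full rectangle (perimeter 84.00 mm); the cone at (-2.5, 10) is absent (z outside [4, 16.5]); the cylinder at (6.5, 12.5) does not reach this height (z outside [2.5, 19.5]); the sphere at (4.5, 15.5) does not reach this height (|z−center|=7.060 > r=6.5); Combining (union): only the 28.5×13.5 cube is present, so the union is just that shape — boundary = 84.00 mm; (rotated 80° about Z; rotation is an isometry so areas/perimeters/island counts are preserved). So its perimeter = 84.00 mm. Layer 11 (z = 2.64): the cube is present — its section is the full 28.5×13.5 rectangle (perimeter 84.00 mm); the cone at (-2.5, 10) is not intersected at this z (z outside [4, 16.5]); the r=11.5 cylinder at (6.5, 12.5) gives a regular 32-gon of circumradius 11.5 (constant along its height) (perimeter = 2·32·11.500·sin(180°/32) = 72.14 mm); the r=6.5 sphere at (4.5, 15.5) slices to a regular 32-gon of circumradius 2.813 (√(r²−h²) with h=5.86 from center) (perimeter = 2·32·2.813·sin(180°/32) = 17.64 mm); Merging all regions: the regions partially overlap (shared area 216.15 mm²), so the edge portions inside another operand are dropped and the merged outline is re-measured after clipping — boundary = 101.82 mm; (rotated 80° about Z; rotation is an isometry so areas/perimeters/island counts are preserved). So its perimeter = 101.82 mm. Layer 11 is larger (101.82 vs 84.00 mm).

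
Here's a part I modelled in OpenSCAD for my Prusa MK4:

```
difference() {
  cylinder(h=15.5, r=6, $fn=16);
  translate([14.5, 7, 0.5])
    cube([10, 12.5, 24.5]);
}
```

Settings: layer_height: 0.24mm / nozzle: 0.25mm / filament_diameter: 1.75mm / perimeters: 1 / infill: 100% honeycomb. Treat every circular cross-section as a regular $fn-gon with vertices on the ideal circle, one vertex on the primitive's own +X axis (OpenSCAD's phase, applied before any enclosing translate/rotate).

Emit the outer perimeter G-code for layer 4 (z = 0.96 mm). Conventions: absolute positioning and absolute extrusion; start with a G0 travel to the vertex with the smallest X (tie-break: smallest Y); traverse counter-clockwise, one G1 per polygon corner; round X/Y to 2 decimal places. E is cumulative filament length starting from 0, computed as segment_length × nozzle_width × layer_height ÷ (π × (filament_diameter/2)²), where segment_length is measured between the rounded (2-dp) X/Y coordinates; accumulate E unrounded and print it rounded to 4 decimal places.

G0 X-6.00 Y0.00 Z0.96
G1 X-5.54 Y-2.30 E0.0585
G1 X-4.24 Y-4.24 E0.1168
G1 X-2.30 Y-5.54 E0.1750
G1 X0.00 Y-6.00 E0.2335
G1 X2.30 Y-5.54 E0.2920
G1 X4.24 Y-4.24 E0.3503
G1 X5.54 Y-2.30 E0.4085
G1 X6.00 Y0.00 E0.4671
G1 X5.54 Y2.30 E0.5256
G1 X4.24 Y4.24 E0.5838
G1 X2.30 Y5.54 E0.6421
G1 X0.00 Y6.00 E0.7006
G1 X-2.30 Y5.54 E0.7591
G1 X-4.24 Y4.24 E0.8173
G1 X-5.54 Y2.30 E0.8756
G1 X-6.00 Y0.00 E0.9341

At z = 0.96 mm: the r=6 cylinder contributes a regular 16-gon of circumradius 6; the cube at (14.5, 7) is present — its section is the full 10×12.5 rectangle; After the difference (first − rest): starting from the r=6 cylinder, the 10×12.5 cube at (14.5, 7) misses the remaining region (no effect) — 1 connected region. The outline is a single polygon with 16 vertices. Extrusion per mm of travel: 0.25 × 0.24 / (π × 0.875²) = 0.024945. Accumulating E over each segment gives final E = 0.9341.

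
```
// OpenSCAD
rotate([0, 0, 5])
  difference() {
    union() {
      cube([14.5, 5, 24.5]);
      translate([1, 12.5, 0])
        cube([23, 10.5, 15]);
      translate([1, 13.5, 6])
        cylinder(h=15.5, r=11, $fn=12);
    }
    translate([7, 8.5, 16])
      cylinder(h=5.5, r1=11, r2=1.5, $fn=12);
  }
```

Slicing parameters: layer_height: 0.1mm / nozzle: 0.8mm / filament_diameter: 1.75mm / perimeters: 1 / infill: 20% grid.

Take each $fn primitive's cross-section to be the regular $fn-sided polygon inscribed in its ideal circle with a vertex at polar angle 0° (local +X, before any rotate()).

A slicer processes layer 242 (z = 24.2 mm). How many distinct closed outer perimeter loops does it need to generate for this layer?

1

At z = 24.2 mm: the cube (footprint 14.5×5) is included at this height; the cube at (1, 12.5) is absent (z outside [0, 15]); the cylinder at (1, 13.5) does not reach this height (z outside [6, 21.5]); Merging all regions: only the 14.5×5 cube is present, so the union is just that shape — 1 connected region; the cone at (7, 8.5) is absent (z outside [16, 21.5]); Subtracting the remaining from the first: none of the subtracted shapes is present at this height, so that combined region is unchanged — 1 connected region; (whole slice rotated 5° about Z — lengths, areas and connectivity unchanged). The result has 1 disconnected region.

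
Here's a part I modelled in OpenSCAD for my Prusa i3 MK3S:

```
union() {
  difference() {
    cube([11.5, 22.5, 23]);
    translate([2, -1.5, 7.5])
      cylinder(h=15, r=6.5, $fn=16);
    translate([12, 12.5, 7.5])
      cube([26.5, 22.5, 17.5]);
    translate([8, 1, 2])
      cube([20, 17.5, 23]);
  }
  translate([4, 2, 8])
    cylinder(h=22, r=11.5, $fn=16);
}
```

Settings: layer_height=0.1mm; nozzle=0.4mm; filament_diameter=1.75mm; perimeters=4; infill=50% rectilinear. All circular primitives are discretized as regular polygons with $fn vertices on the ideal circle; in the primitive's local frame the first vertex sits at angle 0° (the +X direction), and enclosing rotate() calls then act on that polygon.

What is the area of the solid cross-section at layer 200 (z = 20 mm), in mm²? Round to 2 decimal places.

At z = 20 mm: the cube (footprint 11.5×22.5) is included at this height (area 258.75 mm²); the cylinder at (2, -1.5): section is a regular 16-gon, circumradius r=6.5 (area = (16/2)·6.500²·sin(360°/16) = 129.35 mm²); the 26.5×22.5 cube at (12, 12.5) contributes its full rectangle (area 596.25 mm²); the cube at (8, 1) is present — its section is the full 20×17.5 rectangle (area 350.00 mm²); Subtracting the remaining from the first: starting from the 11.5×22.5 cube (258.75 mm²), the r=6.5 cylinder at (2, -1.5) partially overlaps it — only the 32.41 mm² overlap (of its 129.35 mm²) is removed, clipping the outline; the 26.5×22.5 cube at (12, 12.5) misses the remaining region (no effect); the 20×17.5 cube at (8, 1) partially overlaps it — only the 61.25 mm² overlap (of its 350.00 mm²) is removed, clipping the outline — area = 165.09 mm²; the cylinder at (4, 2): section is a regular 16-gon, circumradius r=11.5 (area = (16/2)·11.500²·sin(360°/16) = 404.88 mm²); Merging all regions: the regions partially overlap — summed areas 569.97 mm² minus the doubly-counted overlap 75.90 mm² gives 494.06 mm² — area = 494.06 mm². Overall, the cross-section is a single solid region. Net area = 494.06 mm².

494.06 mm²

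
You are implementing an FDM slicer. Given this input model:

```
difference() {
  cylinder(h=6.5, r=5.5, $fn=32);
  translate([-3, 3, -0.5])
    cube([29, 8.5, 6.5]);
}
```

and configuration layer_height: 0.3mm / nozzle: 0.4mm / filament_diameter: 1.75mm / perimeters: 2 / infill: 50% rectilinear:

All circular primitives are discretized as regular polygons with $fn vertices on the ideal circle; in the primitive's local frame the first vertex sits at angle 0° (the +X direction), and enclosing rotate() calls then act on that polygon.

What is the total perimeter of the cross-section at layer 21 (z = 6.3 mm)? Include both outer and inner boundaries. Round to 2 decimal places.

At z = 6.3 mm: the r=5.5 cylinder gives a regular 32-gon of circumradius 5.5 (constant along its height) (perimeter = 2·32·5.500·sin(180°/32) = 34.50 mm); the cube at (-3, 3) is not intersected at this z (z outside [-0.5, 6]); Subtracting the remaining from the first: none of the subtracted shapes is present at this height, so the r=5.5 cylinder is unchanged — boundary = 34.50 mm. Overall, the cross-section is a single solid region. Total boundary length (outer) = 34.50 mm.

34.50 mm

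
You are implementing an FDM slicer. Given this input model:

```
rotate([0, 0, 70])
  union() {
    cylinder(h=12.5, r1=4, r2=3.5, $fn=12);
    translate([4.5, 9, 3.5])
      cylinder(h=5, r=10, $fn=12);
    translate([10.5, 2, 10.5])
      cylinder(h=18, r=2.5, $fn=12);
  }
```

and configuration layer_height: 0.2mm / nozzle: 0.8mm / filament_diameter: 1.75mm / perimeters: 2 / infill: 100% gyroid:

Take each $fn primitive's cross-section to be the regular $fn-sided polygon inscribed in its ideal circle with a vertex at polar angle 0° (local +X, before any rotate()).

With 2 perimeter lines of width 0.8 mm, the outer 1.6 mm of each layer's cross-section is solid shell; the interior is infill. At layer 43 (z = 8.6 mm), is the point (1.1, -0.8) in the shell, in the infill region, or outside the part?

infill

At z = 8.6 mm: the cone: at t=0.688 of its height the radius interpolates to r₁+(r₂−r₁)t = 3.656, giving a regular 12-gon of that circumradius; the cylinder at (4.5, 9) is absent (z outside [3.5, 8.5]); the cylinder at (10.5, 2) is not intersected at this z (z outside [10.5, 28.5]); Taking the union: only the cone is present, so the union is just that shape — 1 connected region; (rotated 70° about Z; rotation is an isometry so areas/perimeters/island counts are preserved). Overall, the cross-section is a single solid region. Undo the 70° rotation: the query point maps to (-0.376, -1.307) in the un-rotated model frame. The nearest boundary edge runs (-1.83, -3.17)→(-0.00, -3.66); distance from the point to it = 2.17 mm. The point is inside the cross-section and 2.17 mm from the nearest boundary — more than the 1.6 mm shell width (2 × 0.8), so it's in the infill interior.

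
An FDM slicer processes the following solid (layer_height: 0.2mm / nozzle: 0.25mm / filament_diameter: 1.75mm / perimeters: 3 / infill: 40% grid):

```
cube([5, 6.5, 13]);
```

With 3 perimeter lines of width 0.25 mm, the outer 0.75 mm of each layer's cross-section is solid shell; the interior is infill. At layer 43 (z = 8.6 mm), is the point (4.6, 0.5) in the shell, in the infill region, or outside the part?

At z = 8.6 mm: the cube (footprint 5×6.5) is included at this height. Overall, the cross-section is a single solid region. The nearest boundary edge runs (5.00, 0.00)→(5.00, 6.50); distance from the point to it = 0.40 mm. The point is inside the cross-section, 0.40 mm from the nearest boundary — within the 0.75 mm shell band (3 × 0.25).

shell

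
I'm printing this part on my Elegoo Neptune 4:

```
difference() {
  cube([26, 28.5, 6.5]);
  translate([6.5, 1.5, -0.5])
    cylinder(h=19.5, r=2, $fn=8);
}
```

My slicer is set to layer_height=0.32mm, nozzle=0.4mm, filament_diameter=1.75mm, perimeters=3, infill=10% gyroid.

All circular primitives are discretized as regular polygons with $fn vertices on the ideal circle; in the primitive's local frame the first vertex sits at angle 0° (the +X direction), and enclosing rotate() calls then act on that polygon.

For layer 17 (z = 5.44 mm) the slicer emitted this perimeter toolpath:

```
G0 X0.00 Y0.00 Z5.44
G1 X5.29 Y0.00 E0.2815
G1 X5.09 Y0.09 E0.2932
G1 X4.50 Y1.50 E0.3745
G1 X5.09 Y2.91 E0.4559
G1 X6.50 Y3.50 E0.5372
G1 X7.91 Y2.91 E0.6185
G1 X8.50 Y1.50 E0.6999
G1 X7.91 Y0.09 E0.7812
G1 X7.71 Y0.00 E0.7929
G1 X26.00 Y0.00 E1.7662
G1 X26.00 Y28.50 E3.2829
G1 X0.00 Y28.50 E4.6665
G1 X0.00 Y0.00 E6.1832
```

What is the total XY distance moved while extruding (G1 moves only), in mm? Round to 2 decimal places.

Sum the Euclidean lengths of each G1 segment: total = 116.19 mm.

116.19 mm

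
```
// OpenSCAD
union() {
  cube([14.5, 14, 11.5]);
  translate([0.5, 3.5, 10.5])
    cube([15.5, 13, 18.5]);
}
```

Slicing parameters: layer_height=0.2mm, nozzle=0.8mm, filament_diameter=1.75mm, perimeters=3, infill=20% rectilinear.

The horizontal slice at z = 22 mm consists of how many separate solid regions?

At z = 22 mm: the cube is not intersected at this z (z outside [0, 11.5]); the cube at (0.5, 3.5) is present — its section is the full 15.5×13 rectangle; Merging all regions: only the 15.5×13 cube at (0.5, 3.5) is present, so the union is just that shape — 1 connected region. The result has 1 disconnected region.

1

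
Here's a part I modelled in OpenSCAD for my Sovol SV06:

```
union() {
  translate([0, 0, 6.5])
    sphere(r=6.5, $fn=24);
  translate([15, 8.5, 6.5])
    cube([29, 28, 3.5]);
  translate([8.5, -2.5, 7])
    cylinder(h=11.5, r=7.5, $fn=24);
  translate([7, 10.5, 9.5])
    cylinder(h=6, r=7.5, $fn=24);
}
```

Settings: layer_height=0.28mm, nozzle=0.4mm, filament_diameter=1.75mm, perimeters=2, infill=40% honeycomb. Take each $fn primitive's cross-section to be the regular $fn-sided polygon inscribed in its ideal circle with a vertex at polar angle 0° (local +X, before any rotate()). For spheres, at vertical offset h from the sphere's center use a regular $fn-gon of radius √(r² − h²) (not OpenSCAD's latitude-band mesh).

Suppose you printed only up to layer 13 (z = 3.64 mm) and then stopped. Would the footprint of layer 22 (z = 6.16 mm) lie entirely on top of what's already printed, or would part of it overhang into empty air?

Compare the two slices. At z = 3.64: the sphere: section is a regular 24-gon, circumradius = √(r²−h²) = √(6.5²−2.86²) = 5.837 (area = (24/2)·5.837²·sin(360°/24) = 105.82 mm²); the cube at (15, 8.5) is absent (z outside [6.5, 10]); the cylinder at (8.5, -2.5) is not intersected at this z (z outside [7, 18.5]); the cylinder at (7, 10.5) does not reach this height (z outside [9.5, 15.5]); Taking the union: only the r=6.5 sphere is present, so the union is just that shape — area = 105.82 mm². At z = 6.16: the sphere: section is a regular 24-gon, circumradius = √(r²−h²) = √(6.5²−0.34²) = 6.491 (area = (24/2)·6.491²·sin(360°/24) = 130.86 mm²); the cube at (15, 8.5) is absent (z outside [6.5, 10]); the cylinder at (8.5, -2.5) is absent (z outside [7, 18.5]); the cylinder at (7, 10.5) is not intersected at this z (z outside [9.5, 15.5]); Taking the union: only the r=6.5 sphere is present, so the union is just that shape — area = 130.86 mm². Checking containment: at z = 6.16 the cross-section extends beyond the z = 3.64 cross-section by about 25.05 mm².

part overhangs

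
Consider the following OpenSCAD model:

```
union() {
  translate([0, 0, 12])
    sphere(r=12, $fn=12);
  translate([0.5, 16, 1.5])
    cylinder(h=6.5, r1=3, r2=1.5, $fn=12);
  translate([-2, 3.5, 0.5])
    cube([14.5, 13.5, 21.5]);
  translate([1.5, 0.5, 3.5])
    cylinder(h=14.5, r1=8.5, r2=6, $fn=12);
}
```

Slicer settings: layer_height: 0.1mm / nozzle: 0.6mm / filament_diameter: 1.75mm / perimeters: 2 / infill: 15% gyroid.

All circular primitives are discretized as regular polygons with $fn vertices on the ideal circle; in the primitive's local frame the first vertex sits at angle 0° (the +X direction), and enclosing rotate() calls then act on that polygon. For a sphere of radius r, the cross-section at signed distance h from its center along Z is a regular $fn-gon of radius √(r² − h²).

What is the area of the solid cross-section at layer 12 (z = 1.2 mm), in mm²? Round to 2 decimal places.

At z = 1.2 mm: the r=12 sphere contributes a regular 12-gon of circumradius √(12²−10.8²) = 5.231 (area = (12/2)·5.231²·sin(360°/12) = 82.08 mm²); the cone at (0.5, 16) is not intersected at this z (z outside [1.5, 8]); the cube at (-2, 3.5) is present — its section is the full 14.5×13.5 rectangle (area 195.75 mm²); the cone at (1.5, 0.5) does not reach this height (z outside [3.5, 18]); Taking the union: the regions partially overlap — summed areas 277.83 mm² minus the doubly-counted overlap 7.07 mm² gives 270.76 mm² — area = 270.76 mm². Overall, the cross-section is a single solid region. Net area = 270.76 mm².

270.76 mm²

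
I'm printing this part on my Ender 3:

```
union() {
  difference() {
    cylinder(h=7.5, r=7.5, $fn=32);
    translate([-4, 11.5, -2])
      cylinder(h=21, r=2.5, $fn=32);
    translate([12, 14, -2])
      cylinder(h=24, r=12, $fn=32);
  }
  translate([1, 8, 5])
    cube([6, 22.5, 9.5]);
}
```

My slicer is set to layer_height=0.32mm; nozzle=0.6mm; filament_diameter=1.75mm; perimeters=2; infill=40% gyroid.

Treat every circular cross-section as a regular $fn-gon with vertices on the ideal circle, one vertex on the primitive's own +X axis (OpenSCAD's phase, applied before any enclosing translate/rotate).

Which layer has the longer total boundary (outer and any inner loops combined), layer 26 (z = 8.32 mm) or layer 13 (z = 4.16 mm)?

Layer 26 (z = 8.32): the cylinder does not reach this height (z outside [0, 7.5]); the cylinder at (-4, 11.5): section is a regular 32-gon, circumradius r=2.5 (perimeter = 2·32·2.500·sin(180°/32) = 15.68 mm); the cylinder at (12, 14): section is a regular 32-gon, circumradius r=12 (perimeter = 2·32·12.000·sin(180°/32) = 75.28 mm); Subtracting the remaining from the first: the first operand is absent here, so nothing remains; the cube at (1, 8) (footprint 6×22.5) is included at this height (perimeter 57.00 mm); Taking the union: only the 6×22.5 cube at (1, 8) is present, so the union is just that shape — boundary = 57.00 mm. So its perimeter = 57.00 mm. Layer 13 (z = 4.16): the cylinder: section is a regular 32-gon, circumradius r=7.5 (perimeter = 2·32·7.500·sin(180°/32) = 47.05 mm); the r=2.5 cylinder at (-4, 11.5) gives a regular 32-gon of circumradius 2.5 (constant along its height) (perimeter = 2·32·2.500·sin(180°/32) = 15.68 mm); the r=12 cylinder at (12, 14) gives a regular 32-gon of circumradius 12 (constant along its height) (perimeter = 2·32·12.000·sin(180°/32) = 75.28 mm); Taking the first minus the rest: starting from the r=7.5 cylinder, the r=2.5 cylinder at (-4, 11.5) misses the remaining region (no effect); the r=12 cylinder at (12, 14) partially overlaps it — only the 3.98 mm² overlap (of its 449.49 mm²) is removed, clipping the outline — boundary = 46.93 mm; the cube at (1, 8) is absent (z outside [5, 14.5]); Combining (union): only the result so far is present, so the union is just that shape — boundary = 46.93 mm. So its perimeter = 46.93 mm. Layer 26 is larger (57.00 vs 46.93 mm).

layer 26 (z = 8.32 mm)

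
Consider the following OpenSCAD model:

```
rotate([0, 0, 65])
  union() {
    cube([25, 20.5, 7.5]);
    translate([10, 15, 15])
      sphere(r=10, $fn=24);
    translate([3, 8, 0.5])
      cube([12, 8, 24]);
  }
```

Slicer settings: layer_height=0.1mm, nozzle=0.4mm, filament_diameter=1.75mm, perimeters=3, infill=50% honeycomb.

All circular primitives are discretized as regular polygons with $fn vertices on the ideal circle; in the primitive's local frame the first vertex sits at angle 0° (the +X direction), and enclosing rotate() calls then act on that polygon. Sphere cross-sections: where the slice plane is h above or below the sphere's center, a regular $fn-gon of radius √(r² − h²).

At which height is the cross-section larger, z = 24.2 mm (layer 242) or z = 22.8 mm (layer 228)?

layer 228 (z = 22.8 mm)

Layer 242 (z = 24.2): the cube is absent (z outside [0, 7.5]); the r=10 sphere at (10, 15) slices to a regular 24-gon of circumradius 3.919 (√(r²−h²) with h=9.2 from center) (area = (24/2)·3.919²·sin(360°/24) = 47.71 mm²); the cube at (3, 8) (footprint 12×8) is included at this height (area 96.00 mm²); Merging all regions: the regions partially overlap — summed areas 143.71 mm² minus the doubly-counted overlap 31.56 mm² gives 112.15 mm² — area = 112.15 mm²; (rotated 65° about Z; rotation is an isometry so areas/perimeters/island counts are preserved). So its area = 112.15 mm². Layer 228 (z = 22.8): the cube does not reach this height (z outside [0, 7.5]); the r=10 sphere at (10, 15) contributes a regular 24-gon of circumradius √(10²−7.8²) = 6.258 (area = (24/2)·6.258²·sin(360°/24) = 121.62 mm²); the 12×8 cube at (3, 8) contributes its full rectangle (area 96.00 mm²); Merging all regions: the regions partially overlap — summed areas 217.62 mm² minus the doubly-counted overlap 68.92 mm² gives 148.70 mm² — area = 148.70 mm²; (whole slice rotated 65° about Z — lengths, areas and connectivity unchanged). So its area = 148.70 mm². Layer 228 is larger (148.70 vs 112.15 mm²).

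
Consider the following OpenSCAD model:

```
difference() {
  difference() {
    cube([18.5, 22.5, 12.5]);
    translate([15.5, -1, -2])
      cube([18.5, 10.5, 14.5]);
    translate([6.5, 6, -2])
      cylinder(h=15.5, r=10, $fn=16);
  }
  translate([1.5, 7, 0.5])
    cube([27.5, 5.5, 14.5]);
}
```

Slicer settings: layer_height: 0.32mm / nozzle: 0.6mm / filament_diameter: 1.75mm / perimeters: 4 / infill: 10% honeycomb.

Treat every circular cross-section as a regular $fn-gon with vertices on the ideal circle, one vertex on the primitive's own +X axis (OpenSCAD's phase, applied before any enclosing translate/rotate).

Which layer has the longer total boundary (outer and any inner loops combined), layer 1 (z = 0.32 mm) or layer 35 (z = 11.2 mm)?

layer 1 (z = 0.32 mm)

Layer 1 (z = 0.32): the cube is present — its section is the full 18.5×22.5 rectangle (perimeter 82.00 mm); the cube at (15.5, -1) (footprint 18.5×10.5) is included at this height (perimeter 58.00 mm); the r=10 cylinder at (6.5, 6) contributes a regular 16-gon of circumradius 10 (perimeter = 2·16·10.000·sin(180°/16) = 62.43 mm); Taking the first minus the rest: starting from the 18.5×22.5 cube, the 18.5×10.5 cube at (15.5, -1) partially overlaps it — only the 28.50 mm² overlap (of its 194.25 mm²) is removed, clipping the outline; the r=10 cylinder at (6.5, 6) partially overlaps it — only the 225.27 mm² overlap (of its 306.15 mm²) is removed, clipping the outline — boundary = 67.61 mm; the cube at (1.5, 7) is absent (z outside [0.5, 15]); Taking the first minus the rest: none of the subtracted shapes is present at this height, so that combined region is unchanged — boundary = 67.61 mm. So its perimeter = 67.61 mm. Layer 35 (z = 11.2): the 18.5×22.5 cube contributes its full rectangle (perimeter 82.00 mm); the cube at (15.5, -1) is present — its section is the full 18.5×10.5 rectangle (perimeter 58.00 mm); the cylinder at (6.5, 6): section is a regular 16-gon, circumradius r=10 (perimeter = 2·16·10.000·sin(180°/16) = 62.43 mm); Taking the first minus the rest: starting from the 18.5×22.5 cube, the 18.5×10.5 cube at (15.5, -1) partially overlaps it — only the 28.50 mm² overlap (of its 194.25 mm²) is removed, clipping the outline; the r=10 cylinder at (6.5, 6) partially overlaps it — only the 225.27 mm² overlap (of its 306.15 mm²) is removed, clipping the outline — boundary = 67.61 mm; the cube at (1.5, 7) is present — its section is the full 27.5×5.5 rectangle (perimeter 66.00 mm); Taking the first minus the rest: starting from that combined region, the 27.5×5.5 cube at (1.5, 7) partially overlaps it — only the 10.66 mm² overlap (of its 151.25 mm²) is removed, clipping the outline — boundary = 62.91 mm. So its perimeter = 62.91 mm. Layer 1 is larger (67.61 vs 62.91 mm).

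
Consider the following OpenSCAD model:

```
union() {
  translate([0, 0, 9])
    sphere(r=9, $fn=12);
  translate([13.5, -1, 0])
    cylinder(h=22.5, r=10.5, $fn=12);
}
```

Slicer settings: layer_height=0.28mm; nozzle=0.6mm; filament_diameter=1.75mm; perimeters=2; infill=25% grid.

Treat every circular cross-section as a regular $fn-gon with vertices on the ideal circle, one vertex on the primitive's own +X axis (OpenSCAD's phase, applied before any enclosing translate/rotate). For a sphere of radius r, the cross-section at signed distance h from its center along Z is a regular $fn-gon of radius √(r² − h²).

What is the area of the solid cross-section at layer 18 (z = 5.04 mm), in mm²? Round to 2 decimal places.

At z = 5.04 mm: the sphere: section is a regular 12-gon, circumradius = √(r²−h²) = √(9²−3.96²) = 8.082 (area = (12/2)·8.082²·sin(360°/12) = 195.96 mm²); the r=10.5 cylinder at (13.5, -1) contributes a regular 12-gon of circumradius 10.5 (area = (12/2)·10.500²·sin(360°/12) = 330.75 mm²); Taking the union: the regions partially overlap — summed areas 526.71 mm² minus the doubly-counted overlap 37.98 mm² gives 488.73 mm² — area = 488.73 mm². Overall, the cross-section is a single solid region. Net area = 488.73 mm².

488.73 mm²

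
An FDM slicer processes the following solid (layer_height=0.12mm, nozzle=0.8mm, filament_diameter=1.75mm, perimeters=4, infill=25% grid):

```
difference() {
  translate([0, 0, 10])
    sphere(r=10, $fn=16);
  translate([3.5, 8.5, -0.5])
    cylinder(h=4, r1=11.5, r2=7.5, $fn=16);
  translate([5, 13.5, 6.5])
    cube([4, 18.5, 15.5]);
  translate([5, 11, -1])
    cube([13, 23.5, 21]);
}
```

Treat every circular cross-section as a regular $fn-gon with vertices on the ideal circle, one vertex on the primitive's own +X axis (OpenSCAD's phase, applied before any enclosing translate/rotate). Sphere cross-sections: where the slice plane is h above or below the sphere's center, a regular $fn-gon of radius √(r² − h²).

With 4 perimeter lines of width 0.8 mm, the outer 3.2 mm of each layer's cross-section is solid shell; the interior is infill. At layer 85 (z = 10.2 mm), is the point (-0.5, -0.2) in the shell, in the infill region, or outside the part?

At z = 10.2 mm: the r=10 sphere contributes a regular 16-gon of circumradius √(10²−0.2²) = 9.998; the cone at (3.5, 8.5) is absent (z outside [-0.5, 3.5]); the cube at (5, 13.5) (footprint 4×18.5) is included at this height; the cube at (5, 11) (footprint 13×23.5) is included at this height; Taking the first minus the rest: starting from the r=10 sphere, the 4×18.5 cube at (5, 13.5) misses the remaining region (no effect); the 13×23.5 cube at (5, 11) misses the remaining region (no effect) — 1 connected region. Overall, the cross-section is a single solid region. The nearest boundary edge runs (-9.24, -3.83)→(-10.00, 0.00); distance from the point to it = 9.28 mm. The point is inside the cross-section and 9.28 mm from the nearest boundary — more than the 3.2 mm shell width (4 × 0.8), so it's in the infill interior.

infill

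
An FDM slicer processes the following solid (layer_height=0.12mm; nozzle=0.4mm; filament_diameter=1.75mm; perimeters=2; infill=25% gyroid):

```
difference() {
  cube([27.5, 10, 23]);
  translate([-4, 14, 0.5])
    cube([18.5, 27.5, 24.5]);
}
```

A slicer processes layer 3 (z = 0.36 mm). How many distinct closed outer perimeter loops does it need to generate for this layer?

1

At z = 0.36 mm: the cube is present — its section is the full 27.5×10 rectangle; the cube at (-4, 14) is absent (z outside [0.5, 25]); After the difference (first − rest): none of the subtracted shapes is present at this height, so the 27.5×10 cube is unchanged — 1 connected region. The result has 1 disconnected region.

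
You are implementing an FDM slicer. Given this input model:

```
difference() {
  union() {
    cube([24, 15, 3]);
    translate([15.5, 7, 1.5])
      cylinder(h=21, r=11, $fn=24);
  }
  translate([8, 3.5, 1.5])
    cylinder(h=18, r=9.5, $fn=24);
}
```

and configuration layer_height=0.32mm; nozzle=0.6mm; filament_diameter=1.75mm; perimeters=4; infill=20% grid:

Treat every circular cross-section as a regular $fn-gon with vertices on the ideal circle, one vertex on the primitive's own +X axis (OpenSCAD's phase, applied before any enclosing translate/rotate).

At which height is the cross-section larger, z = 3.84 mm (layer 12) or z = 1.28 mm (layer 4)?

layer 4 (z = 1.28 mm)

Layer 12 (z = 3.84): the cube is not intersected at this z (z outside [0, 3]); the r=11 cylinder at (15.5, 7) contributes a regular 24-gon of circumradius 11 (area = (24/2)·11.000²·sin(360°/24) = 375.81 mm²); Combining (union): only the r=11 cylinder at (15.5, 7) is present, so the union is just that shape — area = 375.81 mm²; the cylinder at (8, 3.5): section is a regular 24-gon, circumradius r=9.5 (area = (24/2)·9.500²·sin(360°/24) = 280.30 mm²); Taking the first minus the rest: starting from that combined region (375.81 mm²), the r=9.5 cylinder at (8, 3.5) partially overlaps it — only the 161.15 mm² overlap (of its 280.30 mm²) is removed, clipping the outline — area = 214.65 mm². So its area = 214.65 mm². Layer 4 (z = 1.28): the cube is present — its section is the full 24×15 rectangle (area 360.00 mm²); the cylinder at (15.5, 7) is absent (z outside [1.5, 22.5]); Combining (union): only the 24×15 cube is present, so the union is just that shape — area = 360.00 mm²; the cylinder at (8, 3.5) is not intersected at this z (z outside [1.5, 19.5]); Taking the first minus the rest: none of the subtracted shapes is present at this height, so the result so far is unchanged — area = 360.00 mm². So its area = 360.00 mm². Layer 4 is larger (360.00 vs 214.65 mm²).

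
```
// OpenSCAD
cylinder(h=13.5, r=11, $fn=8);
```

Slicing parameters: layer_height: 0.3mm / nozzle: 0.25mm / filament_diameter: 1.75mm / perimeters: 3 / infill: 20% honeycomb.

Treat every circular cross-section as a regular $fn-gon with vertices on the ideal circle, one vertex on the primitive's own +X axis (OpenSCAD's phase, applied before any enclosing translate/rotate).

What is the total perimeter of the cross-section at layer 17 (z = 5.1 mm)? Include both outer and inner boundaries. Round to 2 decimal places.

At z = 5.1 mm: the r=11 cylinder contributes a regular 8-gon of circumradius 11 (perimeter = 2·8·11.000·sin(180°/8) = 67.35 mm). Overall, the cross-section is a single solid region. Total boundary length (outer) = 67.35 mm.

67.35 mm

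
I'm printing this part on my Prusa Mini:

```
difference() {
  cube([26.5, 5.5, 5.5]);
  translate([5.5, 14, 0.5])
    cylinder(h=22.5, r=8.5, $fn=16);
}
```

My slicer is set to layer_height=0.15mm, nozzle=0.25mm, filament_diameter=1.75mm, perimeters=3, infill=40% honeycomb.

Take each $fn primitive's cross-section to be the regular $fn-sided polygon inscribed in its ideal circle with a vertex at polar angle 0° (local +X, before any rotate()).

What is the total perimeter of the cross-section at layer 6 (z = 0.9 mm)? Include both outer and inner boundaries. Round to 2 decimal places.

64.00 mm

At z = 0.9 mm: the cube (footprint 26.5×5.5) is included at this height (perimeter 64.00 mm); the r=8.5 cylinder at (5.5, 14) gives a regular 16-gon of circumradius 8.5 (constant along its height) (perimeter = 2·16·8.500·sin(180°/16) = 53.06 mm); After the difference (first − rest): starting from the 26.5×5.5 cube, the r=8.5 cylinder at (5.5, 14) misses the remaining region (no effect) — boundary = 64.00 mm. Overall, the cross-section is a single solid region. Total boundary length (outer) = 64.00 mm.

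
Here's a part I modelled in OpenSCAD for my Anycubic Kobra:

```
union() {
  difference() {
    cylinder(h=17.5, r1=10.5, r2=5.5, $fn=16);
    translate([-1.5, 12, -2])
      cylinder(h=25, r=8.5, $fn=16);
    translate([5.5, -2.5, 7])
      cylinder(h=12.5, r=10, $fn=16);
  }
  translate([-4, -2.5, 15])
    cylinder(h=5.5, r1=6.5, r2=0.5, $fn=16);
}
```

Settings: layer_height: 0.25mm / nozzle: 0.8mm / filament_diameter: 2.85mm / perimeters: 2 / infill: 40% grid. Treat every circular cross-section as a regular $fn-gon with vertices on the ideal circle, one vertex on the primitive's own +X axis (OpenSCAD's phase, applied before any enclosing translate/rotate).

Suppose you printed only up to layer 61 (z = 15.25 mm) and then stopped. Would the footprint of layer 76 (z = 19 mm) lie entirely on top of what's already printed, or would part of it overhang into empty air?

Compare the two slices. At z = 15.25: the cone contributes a regular 16-gon of circumradius 6.143 (interpolated between r1=10.5 and r2=5.5 at t=0.871) (area = (16/2)·6.143²·sin(360°/16) = 115.52 mm²); the r=8.5 cylinder at (-1.5, 12) gives a regular 16-gon of circumradius 8.5 (constant along its height) (area = (16/2)·8.500²·sin(360°/16) = 221.19 mm²); the r=10 cylinder at (5.5, -2.5) gives a regular 16-gon of circumradius 10 (constant along its height) (area = (16/2)·10.000²·sin(360°/16) = 306.15 mm²); Taking the first minus the rest: starting from the cone (115.52 mm²), the r=8.5 cylinder at (-1.5, 12) partially overlaps it — only the 12.47 mm² overlap (of its 221.19 mm²) is removed, clipping the outline; the r=10 cylinder at (5.5, -2.5) partially overlaps it — only the 88.49 mm² overlap (of its 306.15 mm²) is removed, clipping the outline — area = 14.56 mm²; the cone at (-4, -2.5): at t=0.045 of its height the radius interpolates to r₁+(r₂−r₁)t = 6.227, giving a regular 16-gon of that circumradius (area = (16/2)·6.227²·sin(360°/16) = 118.72 mm²); Merging all regions: the regions partially overlap — summed areas 133.28 mm² minus the doubly-counted overlap 13.82 mm² gives 119.46 mm² — area = 119.46 mm². At z = 19: the cone is absent (z outside [0, 17.5]); the r=8.5 cylinder at (-1.5, 12) contributes a regular 16-gon of circumradius 8.5 (area = (16/2)·8.500²·sin(360°/16) = 221.19 mm²); the cylinder at (5.5, -2.5): section is a regular 16-gon, circumradius r=10 (area = (16/2)·10.000²·sin(360°/16) = 306.15 mm²); After the difference (first − rest): the first operand is absent here, so nothing remains; the cone at (-4, -2.5) contributes a regular 16-gon of circumradius 2.136 (interpolated between r1=6.5 and r2=0.5 at t=0.727) (area = (16/2)·2.136²·sin(360°/16) = 13.97 mm²); Taking the union: only the cone at (-4, -2.5) is present, so the union is just that shape — area = 13.97 mm². Checking containment: the cross-section at z = 19 is a subset of the cross-section at z = 15.25.

entirely on top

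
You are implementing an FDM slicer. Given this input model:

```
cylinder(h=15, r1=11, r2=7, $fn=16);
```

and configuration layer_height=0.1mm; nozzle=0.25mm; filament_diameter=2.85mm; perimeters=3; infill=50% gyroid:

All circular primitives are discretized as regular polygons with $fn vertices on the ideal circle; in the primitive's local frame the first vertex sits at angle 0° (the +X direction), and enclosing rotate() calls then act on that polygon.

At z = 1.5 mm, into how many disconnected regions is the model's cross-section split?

1

At z = 1.5 mm: the cone contributes a regular 16-gon of circumradius 10.600 (interpolated between r1=11 and r2=7 at t=0.100). The result has 1 disconnected region.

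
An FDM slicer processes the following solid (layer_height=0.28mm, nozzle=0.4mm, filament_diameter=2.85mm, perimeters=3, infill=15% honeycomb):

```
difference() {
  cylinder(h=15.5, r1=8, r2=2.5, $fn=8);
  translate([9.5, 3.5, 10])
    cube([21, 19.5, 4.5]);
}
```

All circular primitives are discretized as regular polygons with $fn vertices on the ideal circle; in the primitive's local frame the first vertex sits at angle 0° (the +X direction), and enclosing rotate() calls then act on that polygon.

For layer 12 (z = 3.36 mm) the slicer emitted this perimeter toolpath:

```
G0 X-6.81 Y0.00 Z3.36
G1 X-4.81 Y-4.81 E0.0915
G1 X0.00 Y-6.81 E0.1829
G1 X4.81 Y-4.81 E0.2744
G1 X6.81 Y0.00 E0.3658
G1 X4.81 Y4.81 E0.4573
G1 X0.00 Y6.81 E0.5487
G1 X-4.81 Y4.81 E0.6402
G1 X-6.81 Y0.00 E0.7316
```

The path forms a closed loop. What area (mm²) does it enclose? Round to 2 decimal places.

Apply the shoelace formula to the sequence of (X, Y) vertices; enclosed area = 131.02 mm².

131.02 mm²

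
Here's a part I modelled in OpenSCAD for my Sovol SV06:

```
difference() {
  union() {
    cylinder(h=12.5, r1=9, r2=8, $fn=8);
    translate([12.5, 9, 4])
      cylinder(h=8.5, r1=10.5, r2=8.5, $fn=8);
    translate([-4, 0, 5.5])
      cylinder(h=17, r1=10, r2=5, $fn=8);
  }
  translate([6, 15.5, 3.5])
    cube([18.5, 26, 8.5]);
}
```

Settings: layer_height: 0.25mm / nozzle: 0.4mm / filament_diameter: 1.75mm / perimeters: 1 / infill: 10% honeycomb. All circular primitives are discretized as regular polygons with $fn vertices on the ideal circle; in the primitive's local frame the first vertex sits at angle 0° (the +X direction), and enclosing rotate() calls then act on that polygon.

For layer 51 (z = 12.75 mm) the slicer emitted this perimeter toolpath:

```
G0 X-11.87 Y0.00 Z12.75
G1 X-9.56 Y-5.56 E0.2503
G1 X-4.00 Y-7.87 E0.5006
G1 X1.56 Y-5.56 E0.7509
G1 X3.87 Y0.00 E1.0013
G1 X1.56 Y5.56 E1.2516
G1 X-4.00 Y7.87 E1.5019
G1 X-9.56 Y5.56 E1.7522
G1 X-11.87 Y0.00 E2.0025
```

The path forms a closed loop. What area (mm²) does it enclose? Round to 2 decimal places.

Apply the shoelace formula to the sequence of (X, Y) vertices; enclosed area = 175.03 mm².

175.03 mm²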